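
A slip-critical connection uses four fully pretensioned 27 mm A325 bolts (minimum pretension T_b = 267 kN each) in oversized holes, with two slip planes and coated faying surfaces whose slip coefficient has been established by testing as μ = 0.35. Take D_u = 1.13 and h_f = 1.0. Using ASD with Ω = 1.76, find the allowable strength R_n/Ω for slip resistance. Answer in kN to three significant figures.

480 kN

R_n = μ · D_u · h_f · T_b · n_s · n_b = 0.35 × 1.13 × 1.0 × 267 × 2 × 4 = 844.8 kN.
Allowable strength R_n/Ω = 844.8 / 1.76 = 480 kN.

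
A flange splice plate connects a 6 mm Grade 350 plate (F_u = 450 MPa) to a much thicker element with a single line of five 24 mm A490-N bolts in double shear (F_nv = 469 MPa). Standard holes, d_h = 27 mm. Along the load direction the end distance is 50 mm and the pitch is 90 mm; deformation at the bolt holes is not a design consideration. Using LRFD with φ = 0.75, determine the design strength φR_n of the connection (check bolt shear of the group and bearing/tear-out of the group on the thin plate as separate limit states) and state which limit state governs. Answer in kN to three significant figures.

Bolt shear: A_b = π·24²/4 = 452.4 mm²; R_n = 469 × 452.4 × 5 × 2 / 1000 = 2122 kN → 0.75 × 2122 = 1590 kN.
Bearing (1.5 l_c t F_u ≤ 3.0 d t F_u): upper limit = 3.0·24·6·450 / 1000 = 194.4 kN.
  Edge l_c = 50 − 27/2 = 36.5 → r_n = 147.8 kN; interior l_c = 90 − 27 = 63 → r_n = 194.4 kN.
  R_n,bearing = 1·147.8 + 4·194.4 = 925.4 kN → 0.75 × 925.4 = 694 kN.
Bearing governs: 694 kN.

694 kN (bearing governs)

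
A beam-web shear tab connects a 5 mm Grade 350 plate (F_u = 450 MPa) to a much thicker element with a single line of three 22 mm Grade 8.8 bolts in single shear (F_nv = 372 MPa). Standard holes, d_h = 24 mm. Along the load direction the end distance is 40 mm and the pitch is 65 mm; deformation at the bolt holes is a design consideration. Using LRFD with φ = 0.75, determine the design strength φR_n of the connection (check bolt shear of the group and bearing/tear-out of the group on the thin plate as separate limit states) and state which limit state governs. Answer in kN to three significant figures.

Bolt shear: A_b = π·22²/4 = 380.1 mm²; R_n = 372 × 380.1 × 3 × 1 / 1000 = 424.2 kN → 0.75 × 424.2 = 318 kN.
Bearing (1.2 l_c t F_u ≤ 2.4 d t F_u): upper limit = 2.4·22·5·450 / 1000 = 118.8 kN.
  Edge l_c = 40 − 24/2 = 28 → r_n = 75.6 kN; interior l_c = 65 − 24 = 41 → r_n = 110.7 kN.
  R_n,bearing = 1·75.6 + 2·110.7 = 297 kN → 0.75 × 297 = 223 kN.
Bearing governs: 223 kN.

223 kN (bearing governs)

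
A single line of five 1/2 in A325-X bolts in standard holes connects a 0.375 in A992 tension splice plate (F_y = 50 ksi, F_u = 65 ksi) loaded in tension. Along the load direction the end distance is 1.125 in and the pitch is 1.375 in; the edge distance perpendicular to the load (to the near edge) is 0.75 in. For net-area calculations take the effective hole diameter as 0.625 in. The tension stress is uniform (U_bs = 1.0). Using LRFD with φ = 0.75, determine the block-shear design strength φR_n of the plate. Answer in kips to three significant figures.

49.8 kips

Shear plane L_v = 1.125 + 4·1.375 = 6.625 in; A_gv = 6.625 × 0.375 = 2.484 in².
A_nv = (6.625 − 4.5·0.625) × 0.375 = 1.43 in².
A_nt = (0.75 − 0.5·0.625) × 0.375 = 0.1641 in².
0.6 F_u A_nv = 55.76 kips; 0.6 F_y A_gv = 74.53 kips → shear rupture governs the shear term.
R_n = 55.76 + 1.0 × 65 × 0.1641 = 66.42 kips.
Design strength φR_n = 0.75 × 66.42 = 49.8 kips.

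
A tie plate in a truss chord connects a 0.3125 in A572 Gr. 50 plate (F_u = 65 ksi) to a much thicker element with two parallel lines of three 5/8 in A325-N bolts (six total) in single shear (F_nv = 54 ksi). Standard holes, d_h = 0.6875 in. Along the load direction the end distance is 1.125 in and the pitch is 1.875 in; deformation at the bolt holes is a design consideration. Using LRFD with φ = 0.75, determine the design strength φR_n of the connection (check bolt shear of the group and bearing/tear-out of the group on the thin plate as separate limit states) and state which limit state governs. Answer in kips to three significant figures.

74.6 kips (bolt shear governs)

Bolt shear: A_b = π·0.625²/4 = 0.3068 in²; R_n = 54 × 0.3068 × 6 × 1 = 99.4 kips → 0.75 × 99.4 = 74.6 kips.
Bearing (1.2 l_c t F_u ≤ 2.4 d t F_u): upper limit = 2.4·0.625·0.3125·65 = 30.47 kips.
  Edge l_c = 1.125 − 0.6875/2 = 0.7812 → r_n = 19.04 kips; interior l_c = 1.875 − 0.6875 = 1.188 → r_n = 28.95 kips.
  R_n,bearing = 2·19.04 + 4·28.95 = 153.9 kips → 0.75 × 153.9 = 115 kips.
Bolt shear governs: 74.6 kips.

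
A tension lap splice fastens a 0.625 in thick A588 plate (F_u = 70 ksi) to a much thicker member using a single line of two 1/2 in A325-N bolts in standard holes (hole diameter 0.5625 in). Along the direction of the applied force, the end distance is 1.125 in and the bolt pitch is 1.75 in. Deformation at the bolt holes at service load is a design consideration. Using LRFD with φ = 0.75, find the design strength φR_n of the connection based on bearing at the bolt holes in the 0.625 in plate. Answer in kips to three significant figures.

Per bolt r_n = 1.2 l_c t F_u ≤ 2.4 d t F_u; upper limit = 2.4 × 0.5 × 0.625 × 70 = 52.5 kips.
Edge bolt: l_c = 1.125 − 0.5625/2 = 0.8438 in → 1.2 × 0.8438 × 0.625 × 70 = 44.3 → r_n = 44.3 kips.
Interior bolts: l_c = 1.75 − 0.5625 = 1.188 in → 1.2 × 1.188 × 0.625 × 70 = 62.34 → r_n = 52.5 kips.
R_n = 1 × 44.3 + 1 × 52.5 = 96.8 kips.
Design strength φR_n = 0.75 × 96.8 = 72.6 kips.

72.6 kips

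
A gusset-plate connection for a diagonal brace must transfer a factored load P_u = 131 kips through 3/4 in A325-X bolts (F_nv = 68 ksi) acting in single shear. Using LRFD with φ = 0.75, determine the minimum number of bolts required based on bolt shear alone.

6 bolts

A_b = π·0.75²/4 = 0.4418 in².
Per-bolt design strength φR_n = 0.75 × 68 × 0.4418 × 1 = 22.53 kips.
n ≥ 131 / 22.53 = 5.814 → use 6 bolts.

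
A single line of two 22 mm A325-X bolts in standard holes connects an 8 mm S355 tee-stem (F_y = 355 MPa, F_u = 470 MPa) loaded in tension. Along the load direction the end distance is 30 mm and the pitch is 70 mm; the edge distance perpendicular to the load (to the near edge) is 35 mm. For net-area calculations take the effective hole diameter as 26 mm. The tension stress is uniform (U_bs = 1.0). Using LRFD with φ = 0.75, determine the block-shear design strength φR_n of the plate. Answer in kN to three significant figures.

165 kN

Shear plane L_v = 30 + 1·70 = 100 mm; A_gv = 100 × 8 = 800 mm².
A_nv = (100 − 1.5·26) × 8 = 488 mm².
A_nt = (35 − 0.5·26) × 8 = 176 mm².
0.6 F_u A_nv = 137.6 kN; 0.6 F_y A_gv = 170.4 kN → shear rupture governs the shear term.
R_n = 137.6 + 1.0 × 470 × 176 / 1000 = 220.3 kN.
Design strength φR_n = 0.75 × 220.3 = 165 kN.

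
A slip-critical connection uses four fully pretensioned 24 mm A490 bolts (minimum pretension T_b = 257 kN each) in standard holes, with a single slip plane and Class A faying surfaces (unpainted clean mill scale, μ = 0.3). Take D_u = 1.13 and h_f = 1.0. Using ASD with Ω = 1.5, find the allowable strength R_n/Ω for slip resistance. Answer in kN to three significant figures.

232 kN

R_n = μ · D_u · h_f · T_b · n_s · n_b = 0.3 × 1.13 × 1.0 × 257 × 1 × 4 = 348.5 kN.
Allowable strength R_n/Ω = 348.5 / 1.5 = 232 kN.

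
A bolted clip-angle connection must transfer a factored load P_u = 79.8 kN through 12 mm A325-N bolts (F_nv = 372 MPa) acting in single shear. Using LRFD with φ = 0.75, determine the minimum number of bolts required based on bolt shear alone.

3 bolts

A_b = π·12²/4 = 113.1 mm².
Per-bolt design strength φR_n = 0.75 × 372 × 113.1 × 1 / 1000 = 31.55 kN.
n ≥ 79.8 / 31.55 = 2.529 → use 3 bolts.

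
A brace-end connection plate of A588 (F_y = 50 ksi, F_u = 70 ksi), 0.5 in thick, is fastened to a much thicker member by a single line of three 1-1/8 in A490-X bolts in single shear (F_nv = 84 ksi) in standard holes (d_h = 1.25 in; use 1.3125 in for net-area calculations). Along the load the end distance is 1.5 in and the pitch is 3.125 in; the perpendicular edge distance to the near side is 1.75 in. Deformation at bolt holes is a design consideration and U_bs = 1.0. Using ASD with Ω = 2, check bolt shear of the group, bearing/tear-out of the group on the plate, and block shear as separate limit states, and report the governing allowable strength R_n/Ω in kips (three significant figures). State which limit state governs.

Bolt shear: A_b = π·1.125²/4 = 0.994 in²; R_n = 84 × 0.994 × 3 × 1 = 250.5 kips → 250.5 / 2 = 125 kips.
Bearing: edge l_c = 0.875, r_n = 36.75 kips; interior l_c = 1.875, r_n = 78.75 kips; R_n = 36.75 + 2·78.75 = 194.2 kips → 97.1 kips.
Block shear: A_gv = 3.875, A_nv = 2.234, A_nt = 0.5469 in²; R_n = min(0.6F_uA_nv, 0.6F_yA_gv) + U_bs·F_u·A_nt = 132.1 kips → 66.1 kips.
Block shear governs: 66.1 kips.

66.1 kips (block shear governs)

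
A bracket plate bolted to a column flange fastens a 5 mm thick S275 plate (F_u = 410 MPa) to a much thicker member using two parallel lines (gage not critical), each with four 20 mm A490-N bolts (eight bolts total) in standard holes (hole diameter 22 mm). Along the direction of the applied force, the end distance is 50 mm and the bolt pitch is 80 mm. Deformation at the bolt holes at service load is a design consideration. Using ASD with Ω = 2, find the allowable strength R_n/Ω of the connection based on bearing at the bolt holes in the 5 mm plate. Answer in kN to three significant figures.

391 kN

Per bolt r_n = 1.2 l_c t F_u ≤ 2.4 d t F_u; upper limit = 2.4 × 20 × 5 × 410 / 1000 = 98.4 kN.
Edge bolt: l_c = 50 − 22/2 = 39 mm → 1.2 × 39 × 5 × 410 / 1000 = 95.94 → r_n = 95.94 kN.
Interior bolts: l_c = 80 − 22 = 58 mm → 1.2 × 58 × 5 × 410 / 1000 = 142.7 → r_n = 98.4 kN.
R_n = 2 × 95.94 + 6 × 98.4 = 782.3 kN.
Allowable strength R_n/Ω = 782.3 / 2 = 391 kN.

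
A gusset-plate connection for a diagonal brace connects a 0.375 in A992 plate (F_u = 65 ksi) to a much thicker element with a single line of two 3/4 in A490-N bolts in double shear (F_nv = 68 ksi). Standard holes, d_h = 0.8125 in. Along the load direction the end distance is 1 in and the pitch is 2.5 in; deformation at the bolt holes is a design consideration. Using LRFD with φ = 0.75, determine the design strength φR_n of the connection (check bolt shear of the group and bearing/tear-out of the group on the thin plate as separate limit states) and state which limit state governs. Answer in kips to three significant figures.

Bolt shear: A_b = π·0.75²/4 = 0.4418 in²; R_n = 68 × 0.4418 × 2 × 2 = 120.2 kips → 0.75 × 120.2 = 90.1 kips.
Bearing (1.2 l_c t F_u ≤ 2.4 d t F_u): upper limit = 2.4·0.75·0.375·65 = 43.87 kips.
  Edge l_c = 1 − 0.8125/2 = 0.5938 → r_n = 17.37 kips; interior l_c = 2.5 − 0.8125 = 1.688 → r_n = 43.87 kips.
  R_n,bearing = 1·17.37 + 1·43.87 = 61.24 kips → 0.75 × 61.24 = 45.9 kips.
Bearing governs: 45.9 kips.

45.9 kips (bearing governs)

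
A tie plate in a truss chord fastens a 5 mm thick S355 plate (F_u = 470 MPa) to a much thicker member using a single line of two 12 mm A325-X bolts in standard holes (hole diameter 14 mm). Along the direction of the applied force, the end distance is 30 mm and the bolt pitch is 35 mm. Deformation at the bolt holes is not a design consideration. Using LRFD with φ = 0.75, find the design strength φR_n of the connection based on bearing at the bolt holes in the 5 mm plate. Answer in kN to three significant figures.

Per bolt r_n = 1.5 l_c t F_u ≤ 3.0 d t F_u; upper limit = 3.0 × 12 × 5 × 470 / 1000 = 84.6 kN.
Edge bolt: l_c = 30 − 14/2 = 23 mm → 1.5 × 23 × 5 × 470 / 1000 = 81.08 → r_n = 81.08 kN.
Interior bolts: l_c = 35 − 14 = 21 mm → 1.5 × 21 × 5 × 470 / 1000 = 74.03 → r_n = 74.03 kN.
R_n = 1 × 81.08 + 1 × 74.03 = 155.1 kN.
Design strength φR_n = 0.75 × 155.1 = 116 kN.

116 kN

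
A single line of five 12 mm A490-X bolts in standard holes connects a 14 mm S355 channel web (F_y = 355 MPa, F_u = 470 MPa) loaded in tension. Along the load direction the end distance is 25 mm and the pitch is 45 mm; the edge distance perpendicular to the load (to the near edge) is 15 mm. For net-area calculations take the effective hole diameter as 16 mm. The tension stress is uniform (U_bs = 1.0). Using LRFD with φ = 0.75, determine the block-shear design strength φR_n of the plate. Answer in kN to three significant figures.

428 kN

Shear plane L_v = 25 + 4·45 = 205 mm; A_gv = 205 × 14 = 2870 mm².
A_nv = (205 − 4.5·16) × 14 = 1862 mm².
A_nt = (15 − 0.5·16) × 14 = 98 mm².
0.6 F_u A_nv = 525.1 kN; 0.6 F_y A_gv = 611.3 kN → shear rupture governs the shear term.
R_n = 525.1 + 1.0 × 470 × 98 / 1000 = 571.1 kN.
Design strength φR_n = 0.75 × 571.1 = 428 kN.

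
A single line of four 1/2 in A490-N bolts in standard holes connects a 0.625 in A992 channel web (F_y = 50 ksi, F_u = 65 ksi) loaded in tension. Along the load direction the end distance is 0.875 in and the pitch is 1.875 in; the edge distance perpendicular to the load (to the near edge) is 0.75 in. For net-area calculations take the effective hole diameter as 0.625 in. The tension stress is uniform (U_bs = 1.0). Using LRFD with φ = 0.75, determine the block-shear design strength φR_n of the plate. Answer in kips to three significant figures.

92.2 kips

Shear plane L_v = 0.875 + 3·1.875 = 6.5 in; A_gv = 6.5 × 0.625 = 4.062 in².
A_nv = (6.5 − 3.5·0.625) × 0.625 = 2.695 in².
A_nt = (0.75 − 0.5·0.625) × 0.625 = 0.2734 in².
0.6 F_u A_nv = 105.1 kips; 0.6 F_y A_gv = 121.9 kips → shear rupture governs the shear term.
R_n = 105.1 + 1.0 × 65 × 0.2734 = 122.9 kips.
Design strength φR_n = 0.75 × 122.9 = 92.2 kips.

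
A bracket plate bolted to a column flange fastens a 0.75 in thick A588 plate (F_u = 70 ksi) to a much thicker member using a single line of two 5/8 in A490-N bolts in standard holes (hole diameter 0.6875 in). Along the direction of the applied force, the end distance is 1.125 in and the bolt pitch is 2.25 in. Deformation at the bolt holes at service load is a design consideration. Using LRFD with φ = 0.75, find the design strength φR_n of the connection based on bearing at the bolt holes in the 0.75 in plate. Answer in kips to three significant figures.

96 kips

Per bolt r_n = 1.2 l_c t F_u ≤ 2.4 d t F_u; upper limit = 2.4 × 0.625 × 0.75 × 70 = 78.75 kips.
Edge bolt: l_c = 1.125 − 0.6875/2 = 0.7812 in → 1.2 × 0.7812 × 0.75 × 70 = 49.22 → r_n = 49.22 kips.
Interior bolts: l_c = 2.25 − 0.6875 = 1.562 in → 1.2 × 1.562 × 0.75 × 70 = 98.44 → r_n = 78.75 kips.
R_n = 1 × 49.22 + 1 × 78.75 = 128 kips.
Design strength φR_n = 0.75 × 128 = 96 kips.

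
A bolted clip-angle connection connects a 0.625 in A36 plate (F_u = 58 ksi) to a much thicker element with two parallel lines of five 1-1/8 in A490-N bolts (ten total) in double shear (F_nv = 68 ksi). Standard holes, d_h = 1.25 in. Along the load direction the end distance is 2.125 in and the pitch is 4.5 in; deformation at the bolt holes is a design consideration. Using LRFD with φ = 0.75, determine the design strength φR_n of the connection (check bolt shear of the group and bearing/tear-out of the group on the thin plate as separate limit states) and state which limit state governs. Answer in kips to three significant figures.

Bolt shear: A_b = π·1.125²/4 = 0.994 in²; R_n = 68 × 0.994 × 10 × 2 = 1352 kips → 0.75 × 1352 = 1010 kips.
Bearing (1.2 l_c t F_u ≤ 2.4 d t F_u): upper limit = 2.4·1.125·0.625·58 = 97.87 kips.
  Edge l_c = 2.125 − 1.25/2 = 1.5 → r_n = 65.25 kips; interior l_c = 4.5 − 1.25 = 3.25 → r_n = 97.87 kips.
  R_n,bearing = 2·65.25 + 8·97.87 = 913.5 kips → 0.75 × 913.5 = 685 kips.
Bearing governs: 685 kips.

685 kips (bearing governs)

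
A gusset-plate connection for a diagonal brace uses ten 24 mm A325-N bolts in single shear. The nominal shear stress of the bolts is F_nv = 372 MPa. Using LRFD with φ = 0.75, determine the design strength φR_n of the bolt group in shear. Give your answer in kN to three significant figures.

1260 kN

A_b = π × 24² / 4 = 452.4 mm².
R_n = F_nv · A_b · n · n_s = 372 × 452.4 × 10 × 1 / 1000 = 1683 kN.
Design strength φR_n = 0.75 × 1683 = 1260 kN.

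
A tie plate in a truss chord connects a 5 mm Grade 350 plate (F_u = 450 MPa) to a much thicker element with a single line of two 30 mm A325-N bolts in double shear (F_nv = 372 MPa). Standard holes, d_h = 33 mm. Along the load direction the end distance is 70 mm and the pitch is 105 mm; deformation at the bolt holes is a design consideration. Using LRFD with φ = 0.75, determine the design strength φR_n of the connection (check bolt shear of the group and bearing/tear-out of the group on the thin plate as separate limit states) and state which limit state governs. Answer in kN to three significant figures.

230 kN (bearing governs)

Bolt shear: A_b = π·30²/4 = 706.9 mm²; R_n = 372 × 706.9 × 2 × 2 / 1000 = 1052 kN → 0.75 × 1052 = 789 kN.
Bearing (1.2 l_c t F_u ≤ 2.4 d t F_u): upper limit = 2.4·30·5·450 / 1000 = 162 kN.
  Edge l_c = 70 − 33/2 = 53.5 → r_n = 144.5 kN; interior l_c = 105 − 33 = 72 → r_n = 162 kN.
  R_n,bearing = 1·144.5 + 1·162 = 306.5 kN → 0.75 × 306.5 = 230 kN.
Bearing governs: 230 kN.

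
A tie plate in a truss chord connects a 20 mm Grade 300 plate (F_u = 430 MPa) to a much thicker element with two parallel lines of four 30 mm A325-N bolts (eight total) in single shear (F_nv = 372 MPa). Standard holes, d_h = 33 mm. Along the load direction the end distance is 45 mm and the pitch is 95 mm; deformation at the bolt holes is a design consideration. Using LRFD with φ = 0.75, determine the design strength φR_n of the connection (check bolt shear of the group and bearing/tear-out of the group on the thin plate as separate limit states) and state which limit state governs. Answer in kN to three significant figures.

1580 kN (bolt shear governs)

Bolt shear: A_b = π·30²/4 = 706.9 mm²; R_n = 372 × 706.9 × 8 × 1 / 1000 = 2104 kN → 0.75 × 2104 = 1580 kN.
Bearing (1.2 l_c t F_u ≤ 2.4 d t F_u): upper limit = 2.4·30·20·430 / 1000 = 619.2 kN.
  Edge l_c = 45 − 33/2 = 28.5 → r_n = 294.1 kN; interior l_c = 95 − 33 = 62 → r_n = 619.2 kN.
  R_n,bearing = 2·294.1 + 6·619.2 = 4303 kN → 0.75 × 4303 = 3230 kN.
Bolt shear governs: 1580 kN.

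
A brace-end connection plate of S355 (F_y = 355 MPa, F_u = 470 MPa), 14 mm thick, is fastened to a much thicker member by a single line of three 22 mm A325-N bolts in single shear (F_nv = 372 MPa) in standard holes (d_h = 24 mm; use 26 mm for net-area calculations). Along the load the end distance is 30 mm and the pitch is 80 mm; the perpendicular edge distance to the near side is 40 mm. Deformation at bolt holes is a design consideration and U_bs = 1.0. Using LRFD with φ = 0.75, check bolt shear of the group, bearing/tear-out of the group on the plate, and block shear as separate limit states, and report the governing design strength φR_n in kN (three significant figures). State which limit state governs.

Bolt shear: A_b = π·22²/4 = 380.1 mm²; R_n = 372 × 380.1 × 3 × 1 / 1000 = 424.2 kN → 0.75 × 424.2 = 318 kN.
Bearing: edge l_c = 18, r_n = 142.1 kN; interior l_c = 56, r_n = 347.4 kN; R_n = 142.1 + 2·347.4 = 837 kN → 628 kN.
Block shear: A_gv = 2660, A_nv = 1750, A_nt = 378 mm²; R_n = min(0.6F_uA_nv, 0.6F_yA_gv) + U_bs·F_u·A_nt = 671.2 kN → 503 kN.
Bolt shear governs: 318 kN.

318 kN (bolt shear governs)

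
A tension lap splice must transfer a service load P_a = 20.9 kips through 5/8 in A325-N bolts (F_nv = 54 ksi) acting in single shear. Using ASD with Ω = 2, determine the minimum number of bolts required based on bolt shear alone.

3 bolts

A_b = π·0.625²/4 = 0.3068 in².
Per-bolt allowable strength R_n/Ω = 54 × 0.3068 × 1 / 2 = 8.283 kips.
n ≥ 20.9 / 8.283 = 2.523 → use 3 bolts.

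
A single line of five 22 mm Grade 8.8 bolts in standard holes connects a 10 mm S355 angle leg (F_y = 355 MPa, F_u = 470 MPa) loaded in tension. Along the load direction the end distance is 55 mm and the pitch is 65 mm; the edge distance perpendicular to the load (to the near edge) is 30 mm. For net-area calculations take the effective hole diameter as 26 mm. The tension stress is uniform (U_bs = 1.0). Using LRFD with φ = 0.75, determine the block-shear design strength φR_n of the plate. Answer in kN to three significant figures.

479 kN

Shear plane L_v = 55 + 4·65 = 315 mm; A_gv = 315 × 10 = 3150 mm².
A_nv = (315 − 4.5·26) × 10 = 1980 mm².
A_nt = (30 − 0.5·26) × 10 = 170 mm².
0.6 F_u A_nv = 558.4 kN; 0.6 F_y A_gv = 671 kN → shear rupture governs the shear term.
R_n = 558.4 + 1.0 × 470 × 170 / 1000 = 638.3 kN.
Design strength φR_n = 0.75 × 638.3 = 479 kN.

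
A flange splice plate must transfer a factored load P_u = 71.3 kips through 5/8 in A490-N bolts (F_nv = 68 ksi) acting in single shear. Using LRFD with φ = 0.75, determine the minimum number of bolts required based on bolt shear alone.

A_b = π·0.625²/4 = 0.3068 in².
Per-bolt design strength φR_n = 0.75 × 68 × 0.3068 × 1 = 15.65 kips.
n ≥ 71.3 / 15.65 = 4.557 → use 5 bolts.

5 bolts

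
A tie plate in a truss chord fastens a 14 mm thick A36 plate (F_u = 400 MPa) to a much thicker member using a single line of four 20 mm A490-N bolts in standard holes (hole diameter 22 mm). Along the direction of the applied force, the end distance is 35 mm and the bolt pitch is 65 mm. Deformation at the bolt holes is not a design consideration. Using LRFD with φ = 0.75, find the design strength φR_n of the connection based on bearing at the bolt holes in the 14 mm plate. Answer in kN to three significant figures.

Per bolt r_n = 1.5 l_c t F_u ≤ 3.0 d t F_u; upper limit = 3.0 × 20 × 14 × 400 / 1000 = 336 kN.
Edge bolt: l_c = 35 − 22/2 = 24 mm → 1.5 × 24 × 14 × 400 / 1000 = 201.6 → r_n = 201.6 kN.
Interior bolts: l_c = 65 − 22 = 43 mm → 1.5 × 43 × 14 × 400 / 1000 = 361.2 → r_n = 336 kN.
R_n = 1 × 201.6 + 3 × 336 = 1210 kN.
Design strength φR_n = 0.75 × 1210 = 907 kN.

907 kN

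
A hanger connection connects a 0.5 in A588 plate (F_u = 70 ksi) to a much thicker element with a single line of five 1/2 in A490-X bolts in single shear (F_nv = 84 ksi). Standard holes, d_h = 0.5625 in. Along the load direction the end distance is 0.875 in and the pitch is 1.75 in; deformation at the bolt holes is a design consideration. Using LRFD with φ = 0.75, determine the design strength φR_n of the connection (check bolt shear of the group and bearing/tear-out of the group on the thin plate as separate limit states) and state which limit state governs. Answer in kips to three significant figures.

Bolt shear: A_b = π·0.5²/4 = 0.1963 in²; R_n = 84 × 0.1963 × 5 × 1 = 82.47 kips → 0.75 × 82.47 = 61.9 kips.
Bearing (1.2 l_c t F_u ≤ 2.4 d t F_u): upper limit = 2.4·0.5·0.5·70 = 42 kips.
  Edge l_c = 0.875 − 0.5625/2 = 0.5938 → r_n = 24.94 kips; interior l_c = 1.75 − 0.5625 = 1.188 → r_n = 42 kips.
  R_n,bearing = 1·24.94 + 4·42 = 192.9 kips → 0.75 × 192.9 = 145 kips.
Bolt shear governs: 61.9 kips.

61.9 kips (bolt shear governs)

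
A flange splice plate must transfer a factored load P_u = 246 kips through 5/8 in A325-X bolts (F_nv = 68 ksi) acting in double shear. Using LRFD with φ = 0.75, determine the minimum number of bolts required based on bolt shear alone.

8 bolts

A_b = π·0.625²/4 = 0.3068 in².
Per-bolt design strength φR_n = 0.75 × 68 × 0.3068 × 2 = 31.29 kips.
n ≥ 246 / 31.29 = 7.861 → use 8 bolts.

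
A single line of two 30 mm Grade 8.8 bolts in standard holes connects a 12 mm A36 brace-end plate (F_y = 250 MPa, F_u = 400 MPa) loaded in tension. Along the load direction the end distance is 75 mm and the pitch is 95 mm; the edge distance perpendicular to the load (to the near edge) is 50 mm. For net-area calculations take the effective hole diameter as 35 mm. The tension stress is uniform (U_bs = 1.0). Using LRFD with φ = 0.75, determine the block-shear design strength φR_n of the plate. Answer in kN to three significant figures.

Shear plane L_v = 75 + 1·95 = 170 mm; A_gv = 170 × 12 = 2040 mm².
A_nv = (170 − 1.5·35) × 12 = 1410 mm².
A_nt = (50 − 0.5·35) × 12 = 390 mm².
0.6 F_u A_nv = 338.4 kN; 0.6 F_y A_gv = 306 kN → shear yielding governs the shear term.
R_n = 306 + 1.0 × 400 × 390 / 1000 = 462 kN.
Design strength φR_n = 0.75 × 462 = 346 kN.

346 kN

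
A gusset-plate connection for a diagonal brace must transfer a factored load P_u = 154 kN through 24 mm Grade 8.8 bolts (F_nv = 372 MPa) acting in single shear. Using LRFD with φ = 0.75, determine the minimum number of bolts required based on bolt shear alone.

2 bolts

A_b = π·24²/4 = 452.4 mm².
Per-bolt design strength φR_n = 0.75 × 372 × 452.4 × 1 / 1000 = 126.2 kN.
n ≥ 154 / 126.2 = 1.22 → use 2 bolts.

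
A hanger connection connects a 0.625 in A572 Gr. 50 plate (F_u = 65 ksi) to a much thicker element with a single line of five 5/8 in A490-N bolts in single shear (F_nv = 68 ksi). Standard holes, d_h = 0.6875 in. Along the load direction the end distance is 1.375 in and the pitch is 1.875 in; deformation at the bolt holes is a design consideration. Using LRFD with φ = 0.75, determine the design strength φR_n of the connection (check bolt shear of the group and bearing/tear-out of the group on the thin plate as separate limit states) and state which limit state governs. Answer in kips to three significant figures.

Bolt shear: A_b = π·0.625²/4 = 0.3068 in²; R_n = 68 × 0.3068 × 5 × 1 = 104.3 kips → 0.75 × 104.3 = 78.2 kips.
Bearing (1.2 l_c t F_u ≤ 2.4 d t F_u): upper limit = 2.4·0.625·0.625·65 = 60.94 kips.
  Edge l_c = 1.375 − 0.6875/2 = 1.031 → r_n = 50.27 kips; interior l_c = 1.875 − 0.6875 = 1.188 → r_n = 57.89 kips.
  R_n,bearing = 1·50.27 + 4·57.89 = 281.8 kips → 0.75 × 281.8 = 211 kips.
Bolt shear governs: 78.2 kips.

78.2 kips (bolt shear governs)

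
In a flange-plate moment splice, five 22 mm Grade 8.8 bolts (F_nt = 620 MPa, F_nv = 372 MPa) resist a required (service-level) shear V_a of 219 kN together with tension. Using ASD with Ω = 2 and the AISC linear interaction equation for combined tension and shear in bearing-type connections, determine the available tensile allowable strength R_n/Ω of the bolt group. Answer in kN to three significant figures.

A_b = π·22²/4 = 380.1 mm²; f_rv = 219 × 1000 / (5 × 380.1) = 115.2 MPa.
F'_nt = 1.3 F_nt − (Ω F_nt / F_nv) f_rv = 1.3·620 − (2·620/372)·115.2 = 421.9 MPa, capped at F_nt → F'_nt = 421.9 MPa.
R_n = F'_nt · A_b · n = 421.9 × 380.1 × 5 / 1000 = 801.9 kN.
Allowable strength R_n/Ω = 801.9 / 2 = 401 kN.

401 kN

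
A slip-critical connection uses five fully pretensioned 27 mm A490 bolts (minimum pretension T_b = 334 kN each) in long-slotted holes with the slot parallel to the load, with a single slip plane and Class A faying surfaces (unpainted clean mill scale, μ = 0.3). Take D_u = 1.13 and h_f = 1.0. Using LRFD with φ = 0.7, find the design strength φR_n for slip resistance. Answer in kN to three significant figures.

R_n = μ · D_u · h_f · T_b · n_s · n_b = 0.3 × 1.13 × 1.0 × 334 × 1 × 5 = 566.1 kN.
Design strength φR_n = 0.7 × 566.1 = 396 kN.

396 kN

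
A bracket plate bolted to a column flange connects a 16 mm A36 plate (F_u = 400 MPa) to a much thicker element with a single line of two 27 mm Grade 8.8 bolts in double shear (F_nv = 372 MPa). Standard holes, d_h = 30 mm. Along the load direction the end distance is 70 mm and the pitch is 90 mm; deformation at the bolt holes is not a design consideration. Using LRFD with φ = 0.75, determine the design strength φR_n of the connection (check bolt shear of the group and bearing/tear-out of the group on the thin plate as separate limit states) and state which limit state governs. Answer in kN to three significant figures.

Bolt shear: A_b = π·27²/4 = 572.6 mm²; R_n = 372 × 572.6 × 2 × 2 / 1000 = 852 kN → 0.75 × 852 = 639 kN.
Bearing (1.5 l_c t F_u ≤ 3.0 d t F_u): upper limit = 3.0·27·16·400 / 1000 = 518.4 kN.
  Edge l_c = 70 − 30/2 = 55 → r_n = 518.4 kN; interior l_c = 90 − 30 = 60 → r_n = 518.4 kN.
  R_n,bearing = 1·518.4 + 1·518.4 = 1037 kN → 0.75 × 1037 = 778 kN.
Bolt shear governs: 639 kN.

639 kN (bolt shear governs)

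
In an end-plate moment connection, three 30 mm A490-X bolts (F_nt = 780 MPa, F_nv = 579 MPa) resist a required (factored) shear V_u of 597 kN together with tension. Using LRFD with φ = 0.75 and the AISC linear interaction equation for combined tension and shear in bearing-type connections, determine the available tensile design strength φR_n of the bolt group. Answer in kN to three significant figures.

A_b = π·30²/4 = 706.9 mm²; f_rv = 597 × 1000 / (3 × 706.9) = 281.5 MPa.
F'_nt = 1.3 F_nt − (F_nt / φF_nv) f_rv = 1.3·780 − (780/(0.75·579))·281.5 = 508.3 MPa, capped at F_nt → F'_nt = 508.3 MPa.
R_n = F'_nt · A_b · n = 508.3 × 706.9 × 3 / 1000 = 1078 kN.
Design strength φR_n = 0.75 × 1078 = 808 kN.

808 kN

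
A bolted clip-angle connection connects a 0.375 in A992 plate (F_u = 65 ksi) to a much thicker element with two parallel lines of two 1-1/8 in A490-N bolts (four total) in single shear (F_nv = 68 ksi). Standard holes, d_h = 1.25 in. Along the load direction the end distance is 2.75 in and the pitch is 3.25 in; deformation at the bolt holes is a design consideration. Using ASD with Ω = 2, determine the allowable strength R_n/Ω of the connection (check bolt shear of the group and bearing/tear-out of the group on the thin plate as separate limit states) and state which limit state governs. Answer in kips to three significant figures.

Bolt shear: A_b = π·1.125²/4 = 0.994 in²; R_n = 68 × 0.994 × 4 × 1 = 270.4 kips → 270.4 / 2 = 135 kips.
Bearing (1.2 l_c t F_u ≤ 2.4 d t F_u): upper limit = 2.4·1.125·0.375·65 = 65.81 kips.
  Edge l_c = 2.75 − 1.25/2 = 2.125 → r_n = 62.16 kips; interior l_c = 3.25 − 1.25 = 2 → r_n = 58.5 kips.
  R_n,bearing = 2·62.16 + 2·58.5 = 241.3 kips → 241.3 / 2 = 121 kips.
Bearing governs: 121 kips.

121 kips (bearing governs)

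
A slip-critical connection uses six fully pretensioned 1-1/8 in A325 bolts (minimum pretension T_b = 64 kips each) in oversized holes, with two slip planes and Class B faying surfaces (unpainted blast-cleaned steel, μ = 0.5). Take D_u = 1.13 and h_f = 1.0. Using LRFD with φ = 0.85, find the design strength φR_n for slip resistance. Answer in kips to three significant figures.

369 kips

R_n = μ · D_u · h_f · T_b · n_s · n_b = 0.5 × 1.13 × 1.0 × 64 × 2 × 6 = 433.9 kips.
Design strength φR_n = 0.85 × 433.9 = 369 kips.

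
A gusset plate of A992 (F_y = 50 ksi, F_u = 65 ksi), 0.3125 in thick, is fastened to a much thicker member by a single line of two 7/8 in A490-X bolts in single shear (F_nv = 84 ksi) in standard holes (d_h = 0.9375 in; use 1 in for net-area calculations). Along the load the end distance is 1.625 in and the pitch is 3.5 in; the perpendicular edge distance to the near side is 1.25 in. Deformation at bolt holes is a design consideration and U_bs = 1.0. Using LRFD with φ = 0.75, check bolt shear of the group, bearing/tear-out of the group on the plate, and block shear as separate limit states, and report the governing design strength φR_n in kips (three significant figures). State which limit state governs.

44.6 kips (block shear governs)

Bolt shear: A_b = π·0.875²/4 = 0.6013 in²; R_n = 84 × 0.6013 × 2 × 1 = 101 kips → 0.75 × 101 = 75.8 kips.
Bearing: edge l_c = 1.156, r_n = 28.18 kips; interior l_c = 2.562, r_n = 42.66 kips; R_n = 28.18 + 1·42.66 = 70.84 kips → 53.1 kips.
Block shear: A_gv = 1.602, A_nv = 1.133, A_nt = 0.2344 in²; R_n = min(0.6F_uA_nv, 0.6F_yA_gv) + U_bs·F_u·A_nt = 59.41 kips → 44.6 kips.
Block shear governs: 44.6 kips.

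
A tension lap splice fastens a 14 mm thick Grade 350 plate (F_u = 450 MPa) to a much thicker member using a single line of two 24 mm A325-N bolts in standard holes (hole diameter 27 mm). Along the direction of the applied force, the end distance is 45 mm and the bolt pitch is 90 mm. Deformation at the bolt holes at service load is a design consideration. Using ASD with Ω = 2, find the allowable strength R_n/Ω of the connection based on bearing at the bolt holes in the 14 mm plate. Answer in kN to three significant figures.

301 kN

Per bolt r_n = 1.2 l_c t F_u ≤ 2.4 d t F_u; upper limit = 2.4 × 24 × 14 × 450 / 1000 = 362.9 kN.
Edge bolt: l_c = 45 − 27/2 = 31.5 mm → 1.2 × 31.5 × 14 × 450 / 1000 = 238.1 → r_n = 238.1 kN.
Interior bolts: l_c = 90 − 27 = 63 mm → 1.2 × 63 × 14 × 450 / 1000 = 476.3 → r_n = 362.9 kN.
R_n = 1 × 238.1 + 1 × 362.9 = 601 kN.
Allowable strength R_n/Ω = 601 / 2 = 301 kN.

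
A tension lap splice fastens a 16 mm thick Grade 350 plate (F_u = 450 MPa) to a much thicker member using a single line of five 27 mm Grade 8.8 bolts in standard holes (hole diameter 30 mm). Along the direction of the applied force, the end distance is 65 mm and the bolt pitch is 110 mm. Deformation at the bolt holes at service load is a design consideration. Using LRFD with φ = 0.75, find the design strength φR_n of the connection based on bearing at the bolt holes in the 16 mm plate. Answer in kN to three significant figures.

1720 kN

Per bolt r_n = 1.2 l_c t F_u ≤ 2.4 d t F_u; upper limit = 2.4 × 27 × 16 × 450 / 1000 = 466.6 kN.
Edge bolt: l_c = 65 − 30/2 = 50 mm → 1.2 × 50 × 16 × 450 / 1000 = 432 → r_n = 432 kN.
Interior bolts: l_c = 110 − 30 = 80 mm → 1.2 × 80 × 16 × 450 / 1000 = 691.2 → r_n = 466.6 kN.
R_n = 1 × 432 + 4 × 466.6 = 2298 kN.
Design strength φR_n = 0.75 × 2298 = 1720 kN.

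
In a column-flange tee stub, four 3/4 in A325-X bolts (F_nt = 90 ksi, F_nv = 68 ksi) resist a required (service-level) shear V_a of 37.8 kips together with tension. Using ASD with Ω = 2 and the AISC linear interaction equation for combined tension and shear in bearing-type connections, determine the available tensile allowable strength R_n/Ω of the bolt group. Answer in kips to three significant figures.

53.3 kips

A_b = π·0.75²/4 = 0.4418 in²; f_rv = 37.8 / (4 × 0.4418) = 21.39 ksi.
F'_nt = 1.3 F_nt − (Ω F_nt / F_nv) f_rv = 1.3·90 − (2·90/68)·21.39 = 60.38 ksi, capped at F_nt → F'_nt = 60.38 ksi.
R_n = F'_nt · A_b · n = 60.38 × 0.4418 × 4 = 106.7 kips.
Allowable strength R_n/Ω = 106.7 / 2 = 53.3 kips.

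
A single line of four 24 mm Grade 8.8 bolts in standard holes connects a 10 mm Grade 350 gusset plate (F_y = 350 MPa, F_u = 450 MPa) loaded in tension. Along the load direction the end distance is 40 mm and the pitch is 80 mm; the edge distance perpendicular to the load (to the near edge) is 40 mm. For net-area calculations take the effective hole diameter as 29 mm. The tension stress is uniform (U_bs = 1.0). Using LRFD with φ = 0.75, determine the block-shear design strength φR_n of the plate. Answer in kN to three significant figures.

448 kN

Shear plane L_v = 40 + 3·80 = 280 mm; A_gv = 280 × 10 = 2800 mm².
A_nv = (280 − 3.5·29) × 10 = 1785 mm².
A_nt = (40 − 0.5·29) × 10 = 255 mm².
0.6 F_u A_nv = 481.9 kN; 0.6 F_y A_gv = 588 kN → shear rupture governs the shear term.
R_n = 481.9 + 1.0 × 450 × 255 / 1000 = 596.7 kN.
Design strength φR_n = 0.75 × 596.7 = 448 kN.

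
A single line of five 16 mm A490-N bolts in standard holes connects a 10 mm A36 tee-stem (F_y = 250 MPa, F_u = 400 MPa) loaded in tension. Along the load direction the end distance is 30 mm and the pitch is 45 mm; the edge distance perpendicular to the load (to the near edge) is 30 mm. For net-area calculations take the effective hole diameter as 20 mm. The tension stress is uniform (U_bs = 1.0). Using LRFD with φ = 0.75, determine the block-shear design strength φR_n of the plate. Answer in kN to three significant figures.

276 kN

Shear plane L_v = 30 + 4·45 = 210 mm; A_gv = 210 × 10 = 2100 mm².
A_nv = (210 − 4.5·20) × 10 = 1200 mm².
A_nt = (30 − 0.5·20) × 10 = 200 mm².
0.6 F_u A_nv = 288 kN; 0.6 F_y A_gv = 315 kN → shear rupture governs the shear term.
R_n = 288 + 1.0 × 400 × 200 / 1000 = 368 kN.
Design strength φR_n = 0.75 × 368 = 276 kN.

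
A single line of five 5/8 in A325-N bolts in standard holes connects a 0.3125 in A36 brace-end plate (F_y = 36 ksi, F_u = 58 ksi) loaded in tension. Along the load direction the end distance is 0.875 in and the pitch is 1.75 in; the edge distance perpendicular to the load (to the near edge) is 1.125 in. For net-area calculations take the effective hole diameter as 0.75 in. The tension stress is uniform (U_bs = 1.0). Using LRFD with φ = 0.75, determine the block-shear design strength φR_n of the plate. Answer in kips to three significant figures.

46.9 kips

Shear plane L_v = 0.875 + 4·1.75 = 7.875 in; A_gv = 7.875 × 0.3125 = 2.461 in².
A_nv = (7.875 − 4.5·0.75) × 0.3125 = 1.406 in².
A_nt = (1.125 − 0.5·0.75) × 0.3125 = 0.2344 in².
0.6 F_u A_nv = 48.94 kips; 0.6 F_y A_gv = 53.16 kips → shear rupture governs the shear term.
R_n = 48.94 + 1.0 × 58 × 0.2344 = 62.53 kips.
Design strength φR_n = 0.75 × 62.53 = 46.9 kips.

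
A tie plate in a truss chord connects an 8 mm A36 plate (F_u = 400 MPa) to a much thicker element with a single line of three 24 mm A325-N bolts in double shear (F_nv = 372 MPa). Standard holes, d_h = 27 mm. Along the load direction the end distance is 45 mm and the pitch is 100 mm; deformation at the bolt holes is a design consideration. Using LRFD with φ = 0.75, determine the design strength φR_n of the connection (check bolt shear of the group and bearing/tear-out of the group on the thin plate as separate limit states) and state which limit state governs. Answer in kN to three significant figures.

367 kN (bearing governs)

Bolt shear: A_b = π·24²/4 = 452.4 mm²; R_n = 372 × 452.4 × 3 × 2 / 1000 = 1010 kN → 0.75 × 1010 = 757 kN.
Bearing (1.2 l_c t F_u ≤ 2.4 d t F_u): upper limit = 2.4·24·8·400 / 1000 = 184.3 kN.
  Edge l_c = 45 − 27/2 = 31.5 → r_n = 121 kN; interior l_c = 100 − 27 = 73 → r_n = 184.3 kN.
  R_n,bearing = 1·121 + 2·184.3 = 489.6 kN → 0.75 × 489.6 = 367 kN.
Bearing governs: 367 kN.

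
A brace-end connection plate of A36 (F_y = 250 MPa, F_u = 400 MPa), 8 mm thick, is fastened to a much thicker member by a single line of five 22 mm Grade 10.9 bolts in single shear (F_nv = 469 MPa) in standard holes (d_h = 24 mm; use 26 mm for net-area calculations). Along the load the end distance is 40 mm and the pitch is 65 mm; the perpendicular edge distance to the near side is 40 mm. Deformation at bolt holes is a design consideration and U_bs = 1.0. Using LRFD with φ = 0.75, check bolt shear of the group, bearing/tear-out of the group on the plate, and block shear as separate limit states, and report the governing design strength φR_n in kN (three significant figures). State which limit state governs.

328 kN (block shear governs)

Bolt shear: A_b = π·22²/4 = 380.1 mm²; R_n = 469 × 380.1 × 5 × 1 / 1000 = 891.4 kN → 0.75 × 891.4 = 669 kN.
Bearing: edge l_c = 28, r_n = 107.5 kN; interior l_c = 41, r_n = 157.4 kN; R_n = 107.5 + 4·157.4 = 737.3 kN → 553 kN.
Block shear: A_gv = 2400, A_nv = 1464, A_nt = 216 mm²; R_n = min(0.6F_uA_nv, 0.6F_yA_gv) + U_bs·F_u·A_nt = 437.8 kN → 328 kN.
Block shear governs: 328 kN.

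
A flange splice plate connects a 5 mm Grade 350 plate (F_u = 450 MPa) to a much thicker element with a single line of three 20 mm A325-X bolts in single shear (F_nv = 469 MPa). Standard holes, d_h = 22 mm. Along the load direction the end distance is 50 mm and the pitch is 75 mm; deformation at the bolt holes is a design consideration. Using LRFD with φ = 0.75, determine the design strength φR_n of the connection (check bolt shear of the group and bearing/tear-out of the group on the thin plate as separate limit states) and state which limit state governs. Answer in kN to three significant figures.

241 kN (bearing governs)

Bolt shear: A_b = π·20²/4 = 314.2 mm²; R_n = 469 × 314.2 × 3 × 1 / 1000 = 442 kN → 0.75 × 442 = 332 kN.
Bearing (1.2 l_c t F_u ≤ 2.4 d t F_u): upper limit = 2.4·20·5·450 / 1000 = 108 kN.
  Edge l_c = 50 − 22/2 = 39 → r_n = 105.3 kN; interior l_c = 75 − 22 = 53 → r_n = 108 kN.
  R_n,bearing = 1·105.3 + 2·108 = 321.3 kN → 0.75 × 321.3 = 241 kN.
Bearing governs: 241 kN.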